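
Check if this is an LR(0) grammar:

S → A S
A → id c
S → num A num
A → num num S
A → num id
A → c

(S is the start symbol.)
Augment with S' → S and build the canonical LR(0) collection (I0 = CLOSURE({[S' → . S]}), then GOTO on every symbol after a dot until no new states appear). It has 16 states:
  I0: { [A → . c], [A → . id c], [A → . num id], [A → . num num S], [S → . A S], [S → . num A num], [S' → . S] }  — shift
  I1: { [A → . c], [A → . id c], [A → . num id], [A → . num num S], [S → . A S], [S → . num A num], [S → A . S] }  — shift
  I2: { [S' → S .] }  — accept
  I3: { [A → c .] }  — reduce
  I4: { [A → id . c] }  — shift
  I5: { [A → . c], [A → . id c], [A → . num id], [A → . num num S], [A → num . id], [A → num . num S], [S → num . A num] }  — shift
  I6: { [S → num A . num] }  — shift
  I7: { [A → id . c], [A → num id .] }  — shift, reduce
  I8: { [A → . c], [A → . id c], [A → . num id], [A → . num num S], [A → num . id], [A → num . num S], [A → num num . S], [S → . A S], [S → . num A num] }  — shift
  I9: { [A → num num S .] }  — reduce
  I10: { [A → . c], [A → . id c], [A → . num id], [A → . num num S], [A → num . id], [A → num . num S], [A → num num . S], [S → . A S], [S → . num A num], [S → num . A num] }  — shift
  I11: { [A → . c], [A → . id c], [A → . num id], [A → . num num S], [S → . A S], [S → . num A num], [S → A . S], [S → num A . num] }  — shift
  I12: { [S → A S .] }  — reduce
  I13: { [A → . c], [A → . id c], [A → . num id], [A → . num num S], [A → num . id], [A → num . num S], [S → num . A num], [S → num A num .] }  — shift, reduce
  I14: { [A → id c .] }  — reduce
  I15: { [S → num A num .] }  — reduce

Conflict in state I7:
  Shift-reduce conflict between [A → num id .] and [A → id . c]
So the grammar is NOT LR(0).

Answer: No. Shift-reduce conflict between [A → num id .] and [A → id . c]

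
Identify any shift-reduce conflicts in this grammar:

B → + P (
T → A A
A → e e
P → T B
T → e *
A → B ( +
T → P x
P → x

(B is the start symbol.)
No shift-reduce conflicts

A shift-reduce conflict occurs when an LR(0) state has both:
  - a complete (reduce) item [A → α .] (dot at the end), and
  - a shift item [B → β . c γ] (dot before a terminal).

Augment with B' → B and build the canonical LR(0) collection (I0 = CLOSURE({[B' → . B]}), then GOTO on every symbol after a dot until no new states appear). It has 18 states:
  I0: { [B → . + P (], [B' → . B] }  — shift
  I1: { [A → . B ( +], [A → . e e], [B → + . P (], [B → . + P (], [P → . T B], [P → . x], [T → . A A], [T → . P x], [T → . e *] }  — shift
  I2: { [B' → B .] }  — accept
  I3: { [A → . B ( +], [A → . e e], [B → . + P (], [T → A . A] }  — shift
  I4: { [A → B . ( +] }  — shift
  I5: { [B → + P . (], [T → P . x] }  — shift
  I6: { [B → . + P (], [P → T . B] }  — shift
  I7: { [A → e . e], [T → e . *] }  — shift
  I8: { [P → x .] }  — reduce
  I9: { [T → e * .] }  — reduce
  I10: { [A → e e .] }  — reduce
  I11: { [P → T B .] }  — reduce
  I12: { [B → + P ( .] }  — reduce
  I13: { [T → P x .] }  — reduce
  I14: { [A → B ( . +] }  — shift
  I15: { [A → B ( + .] }  — reduce
  I16: { [T → A A .] }  — reduce
  I17: { [A → e . e] }  — shift

No state contains both a complete item and a shift item.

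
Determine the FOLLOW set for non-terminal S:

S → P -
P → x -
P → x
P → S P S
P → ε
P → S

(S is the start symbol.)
S is the start symbol, so $ ∈ FOLLOW(S).
In P → S P S: S is followed by P S, add FIRST(P S) \ {ε} = { '-', 'x' }
In P → S P S: S is at the end, add FOLLOW(P)
In P → S: S is at the end, add FOLLOW(P)

The FOLLOW sets referred to above (computed the same way, to a fixed point):
  FOLLOW(P) = { '-', 'x' }

Taking the union: FOLLOW(S) = { $, '-', 'x' }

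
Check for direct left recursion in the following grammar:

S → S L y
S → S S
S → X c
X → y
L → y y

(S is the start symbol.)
Direct left recursion occurs when N → N α for some non-terminal N (the right-hand side begins with the left-hand side itself).

S → S L y: LEFT RECURSIVE (starts with S)
S → S S: LEFT RECURSIVE (starts with S)
S → X c: starts with X
X → y: starts with y
L → y y: starts with y

The grammar has direct left recursion on: S.

Answer: Yes, S is left-recursive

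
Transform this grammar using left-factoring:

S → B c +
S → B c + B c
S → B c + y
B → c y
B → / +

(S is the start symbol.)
S → B c + S'
S' → ε
S' → B c
S' → y
B → c y
B → / +

Left-factoring transforms A → αβ₁ | αβ₂ into A → αA' and A' → β₁ | β₂
(α is the longest common prefix among the alternatives). Repeat until
no nonterminal has two alternatives with a common prefix.

Round 1: S has alternatives sharing prefix 'B c +'. Introduce S': S → B c + S'
  Add: S' → ε
  Add: S' → B c
  Add: S' → y

No remaining common prefixes — done.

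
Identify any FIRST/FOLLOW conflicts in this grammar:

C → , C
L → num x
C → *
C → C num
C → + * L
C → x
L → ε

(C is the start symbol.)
Yes. L → num x with FOLLOW(L) on { 'num' }

A FIRST/FOLLOW conflict occurs when a non-terminal N has a nullable alternative N → β (β ⇒* ε) and another alternative N → α with FIRST(α) ∩ FOLLOW(N) ≠ ∅: on such a lookahead the parser cannot decide between expanding α and letting N vanish via β.

Nullable non-terminals: L.

L: nullable alternative(s) L → ε; FOLLOW(L) = { $, 'num' }
  L → num x: FIRST \ {ε} = { 'num' } — overlaps FOLLOW(L) on { 'num' }: CONFLICT
  L → ε: FIRST \ {ε} = { } — this is the only nullable alternative, skip

C has no nullable alternative, so no FIRST/FOLLOW check is needed there.

So the grammar has 1 FIRST/FOLLOW conflict (marked CONFLICT above).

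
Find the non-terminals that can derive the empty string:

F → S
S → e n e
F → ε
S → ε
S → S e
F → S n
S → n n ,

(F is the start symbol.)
{ 'F', 'S' }

ε-productions: F → ε, S → ε
So F, S are immediately nullable.
Every non-terminal is now nullable.
Nullable = { 'F', 'S' }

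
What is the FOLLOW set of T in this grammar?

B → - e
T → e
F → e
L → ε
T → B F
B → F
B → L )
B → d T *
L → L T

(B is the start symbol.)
To compute FOLLOW(T), find every occurrence of T on a right-hand side N → α T β: add FIRST(β) \ {ε}, and if β is empty or nullable also add FOLLOW(N). Iterate to a fixed point.

In B → d T *: T is followed by '*', add FIRST('*') \ {ε} = { '*' }
In L → L T: T is at the end, add FOLLOW(L)

The FOLLOW sets referred to above (computed the same way, to a fixed point):
  FOLLOW(L) = { ')', '-', 'd', 'e' }

Taking the union: FOLLOW(T) = { ')', '*', '-', 'd', 'e' }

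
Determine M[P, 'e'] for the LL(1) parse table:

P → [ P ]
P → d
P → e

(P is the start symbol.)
P → e

To find M[P, 'e'], we find productions for P where 'e' is in the predict set (PREDICT(N → α) = (FIRST(α) \ {ε}) ∪ (FOLLOW(N) if α ⇒* ε)).

P → [ P ]: PREDICT = { '[' }
P → d: PREDICT = { 'd' }
P → e: PREDICT = { 'e' }
  'e' is in predict set, so this production goes in M[P, 'e']

M[P, 'e'] = P → e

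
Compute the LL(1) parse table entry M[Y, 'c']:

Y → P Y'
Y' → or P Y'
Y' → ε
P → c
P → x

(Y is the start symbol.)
Y → P Y'

To find M[Y, 'c'], we find productions for Y where 'c' is in the predict set (PREDICT(N → α) = (FIRST(α) \ {ε}) ∪ (FOLLOW(N) if α ⇒* ε)).

Relevant sets:
  FIRST(P) = { 'c', 'x' }

Y → P Y': PREDICT = { 'c', 'x' }
  'c' is in predict set, so this production goes in M[Y, 'c']

M[Y, 'c'] = Y → P Y'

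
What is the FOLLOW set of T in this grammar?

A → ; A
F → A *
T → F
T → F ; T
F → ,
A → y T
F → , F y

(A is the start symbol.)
To compute FOLLOW(T), find every occurrence of T on a right-hand side N → α T β: add FIRST(β) \ {ε}, and if β is empty or nullable also add FOLLOW(N). Iterate to a fixed point.

In T → F ; T: T is at the end; this adds FOLLOW(T) to itself — nothing new
In A → y T: T is at the end, add FOLLOW(A)

The FOLLOW sets referred to above (computed the same way, to a fixed point):
  FOLLOW(A) = { $, '*' }

Taking the union: FOLLOW(T) = { $, '*' }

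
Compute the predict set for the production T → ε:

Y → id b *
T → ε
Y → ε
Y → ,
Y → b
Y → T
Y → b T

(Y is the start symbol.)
{ $ }

PREDICT(T → ε) = (FIRST(RHS) \ {ε}) ∪ (FOLLOW(T) if ε ∈ FIRST(RHS), i.e. RHS ⇒* ε)
The right-hand side is ε (FIRST(ε) = { ε }), so the predict set is FOLLOW(T) = { $ }
PREDICT(T → ε) = { $ }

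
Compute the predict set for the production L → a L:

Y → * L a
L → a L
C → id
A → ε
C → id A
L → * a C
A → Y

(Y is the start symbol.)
PREDICT(L → a L) = (FIRST(RHS) \ {ε}) ∪ (FOLLOW(L) if ε ∈ FIRST(RHS), i.e. RHS ⇒* ε)
FIRST(a L) = { 'a' }
ε ∉ FIRST(a L), so FOLLOW(L) is not added.
PREDICT(L → a L) = { 'a' }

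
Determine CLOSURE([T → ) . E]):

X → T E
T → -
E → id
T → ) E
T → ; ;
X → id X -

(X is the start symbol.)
To compute CLOSURE, for each item [A → α.Bβ] where B is a non-terminal, add [B → .γ] for all productions B → γ; repeat for the newly added items until nothing changes.

Start with: [T → ) . E]
  [T → ) . E] has the dot before E: add [E → . id]
No further items can be added.

CLOSURE = { [E → . id], [T → ) . E] }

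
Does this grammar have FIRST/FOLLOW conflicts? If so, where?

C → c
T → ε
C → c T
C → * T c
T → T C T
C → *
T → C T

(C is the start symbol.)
A FIRST/FOLLOW conflict occurs when a non-terminal N has a nullable alternative N → β (β ⇒* ε) and another alternative N → α with FIRST(α) ∩ FOLLOW(N) ≠ ∅: on such a lookahead the parser cannot decide between expanding α and letting N vanish via β.

Nullable non-terminals: T.
FIRST sets used below: FIRST(T) = { '*', 'c', ε }, FIRST(C) = { '*', 'c' }

T: nullable alternative(s) T → ε; FOLLOW(T) = { $, '*', 'c' }
  T → ε: FIRST \ {ε} = { } — this is the only nullable alternative, skip
  T → T C T: FIRST \ {ε} = { '*', 'c' } — overlaps FOLLOW(T) on { '*', 'c' }: CONFLICT
  T → C T: FIRST \ {ε} = { '*', 'c' } — overlaps FOLLOW(T) on { '*', 'c' }: CONFLICT

C has no nullable alternative, so no FIRST/FOLLOW check is needed there.

So the grammar has 2 FIRST/FOLLOW conflicts (marked CONFLICT above).

Answer: Yes. T → T C T with FOLLOW(T) on { '*', 'c' }; T → C T with FOLLOW(T) on { '*', 'c' }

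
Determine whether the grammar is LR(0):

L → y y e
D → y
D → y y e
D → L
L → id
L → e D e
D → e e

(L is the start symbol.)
Augment with L' → L and build the canonical LR(0) collection (I0 = CLOSURE({[L' → . L]}), then GOTO on every symbol after a dot until no new states appear). It has 15 states:
  I0: { [L → . e D e], [L → . id], [L → . y y e], [L' → . L] }  — shift
  I1: { [L' → L .] }  — accept
  I2: { [D → . L], [D → . e e], [D → . y y e], [D → . y], [L → . e D e], [L → . id], [L → . y y e], [L → e . D e] }  — shift
  I3: { [L → id .] }  — reduce
  I4: { [L → y . y e] }  — shift
  I5: { [L → y y . e] }  — shift
  I6: { [L → y y e .] }  — reduce
  I7: { [L → e D . e] }  — shift
  I8: { [D → L .] }  — reduce
  I9: { [D → . L], [D → . e e], [D → . y y e], [D → . y], [D → e . e], [L → . e D e], [L → . id], [L → . y y e], [L → e . D e] }  — shift
  I10: { [D → y . y e], [D → y .], [L → y . y e] }  — shift, reduce
  I11: { [D → y y . e], [L → y y . e] }  — shift
  I12: { [D → y y e .], [L → y y e .] }  — 2 reduces
  I13: { [D → . L], [D → . e e], [D → . y y e], [D → . y], [D → e . e], [D → e e .], [L → . e D e], [L → . id], [L → . y y e], [L → e . D e] }  — shift, reduce
  I14: { [L → e D e .] }  — reduce

Conflict in state I10:
  Shift-reduce conflict between [D → y .] and [D → y . y e]
So the grammar is NOT LR(0).

Answer: No. Shift-reduce conflict between [D → y .] and [D → y . y e]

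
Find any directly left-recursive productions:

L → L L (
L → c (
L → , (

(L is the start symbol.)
Direct left recursion occurs when N → N α for some non-terminal N (the right-hand side begins with the left-hand side itself).

L → L L (: LEFT RECURSIVE (starts with L)
L → c (: starts with c
L → , (: starts with ','

The grammar has direct left recursion on: L.

Answer: Yes, L is left-recursive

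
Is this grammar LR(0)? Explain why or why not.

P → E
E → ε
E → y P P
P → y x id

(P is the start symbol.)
Augment with P' → P and build the canonical LR(0) collection (I0 = CLOSURE({[P' → . P]}), then GOTO on every symbol after a dot until no new states appear). It has 8 states:
  I0: { [E → . y P P], [E → .], [P → . E], [P → . y x id], [P' → . P] }  — shift, reduce
  I1: { [P → E .] }  — reduce
  I2: { [P' → P .] }  — accept
  I3: { [E → . y P P], [E → .], [E → y . P P], [P → . E], [P → . y x id], [P → y . x id] }  — shift, reduce
  I4: { [E → . y P P], [E → .], [E → y P . P], [P → . E], [P → . y x id] }  — shift, reduce
  I5: { [P → y x . id] }  — shift
  I6: { [P → y x id .] }  — reduce
  I7: { [E → y P P .] }  — reduce

Conflict in state I0:
  Shift-reduce conflict between [E → .] and [E → . y P P]
So the grammar is NOT LR(0).

Answer: No. Shift-reduce conflict between [E → .] and [E → . y P P]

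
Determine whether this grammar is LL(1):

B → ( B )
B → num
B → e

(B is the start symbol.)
Yes, the grammar is LL(1).

A grammar is LL(1) if for each non-terminal N with multiple productions, the predict sets of those productions are pairwise disjoint, where PREDICT(N → α) = (FIRST(α) \ {ε}) ∪ (FOLLOW(N) if α ⇒* ε).

For B:
  PREDICT(B → '(' B ')') = { '(' }
  PREDICT(B → num) = { 'num' }
  PREDICT(B → e) = { 'e' }

All predict sets are disjoint. The grammar IS LL(1).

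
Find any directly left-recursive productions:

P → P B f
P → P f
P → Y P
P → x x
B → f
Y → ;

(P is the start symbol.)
Direct left recursion occurs when N → N α for some non-terminal N (the right-hand side begins with the left-hand side itself).

P → P B f: LEFT RECURSIVE (starts with P)
P → P f: LEFT RECURSIVE (starts with P)
P → Y P: starts with Y
P → x x: starts with x
B → f: starts with f
Y → ;: starts with ';'

The grammar has direct left recursion on: P.

Answer: Yes, P is left-recursive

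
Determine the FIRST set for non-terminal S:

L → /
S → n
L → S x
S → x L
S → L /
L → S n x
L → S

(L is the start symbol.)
To compute FIRST(S), examine every production with S on the left-hand side, reading each right-hand side left to right until a non-nullable symbol is reached.

FIRST sets of the other non-terminals involved (by the same procedure, iterated to a fixed point):
  FIRST(L) = { '/', 'n', 'x' }

From S → n:
  - n is a terminal: add 'n' and stop
From S → x L:
  - x is a terminal: add 'x' and stop
From S → L /:
  - L is a non-terminal: add FIRST(L) \ {ε} = { '/', 'n', 'x' }
    L is not nullable, so stop

Collecting: FIRST(S) = { '/', 'n', 'x' }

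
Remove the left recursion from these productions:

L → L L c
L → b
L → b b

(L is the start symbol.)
L is directly left-recursive. The standard transformation for
  A → A α₁ | ... | A α_m | β₁ | ... | β_n
is
  A  → β₁ A' | ... | β_n A'
  A' → α₁ A' | ... | α_m A' | ε

L → b becomes L → b L'
L → b b becomes L → b b L'
L → L L c becomes L' → L c L'
Add L' → ε

Resulting grammar:
L → b L'
L → b b L'
L' → L c L'
L' → ε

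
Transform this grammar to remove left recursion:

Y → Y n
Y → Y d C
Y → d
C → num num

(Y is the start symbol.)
Y → d Y'
Y' → n Y'
Y' → d C Y'
Y' → ε
C → num num

Y is directly left-recursive. The standard transformation for
  A → A α₁ | ... | A α_m | β₁ | ... | β_n
is
  A  → β₁ A' | ... | β_n A'
  A' → α₁ A' | ... | α_m A' | ε

Y → d becomes Y → d Y'
Y → Y n becomes Y' → n Y'
Y → Y d C becomes Y' → d C Y'
Add Y' → ε

Productions for other non-terminals are unchanged:
  C → num num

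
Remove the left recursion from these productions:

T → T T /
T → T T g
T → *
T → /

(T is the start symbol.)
T is directly left-recursive. The standard transformation for
  A → A α₁ | ... | A α_m | β₁ | ... | β_n
is
  A  → β₁ A' | ... | β_n A'
  A' → α₁ A' | ... | α_m A' | ε

T → * becomes T → * T'
T → / becomes T → / T'
T → T T / becomes T' → T / T'
T → T T g becomes T' → T g T'
Add T' → ε

Resulting grammar:
T → * T'
T → / T'
T' → T / T'
T' → T g T'
T' → ε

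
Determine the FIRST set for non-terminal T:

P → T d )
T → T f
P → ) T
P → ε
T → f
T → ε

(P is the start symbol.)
{ 'f', ε }

To compute FIRST(T), examine every production with T on the left-hand side, reading each right-hand side left to right until a non-nullable symbol is reached.

From T → T f:
  - T is the symbol being defined: contributes nothing new
    T is nullable, so continue to the next symbol
  - f is a terminal: add 'f' and stop
From T → f:
  - f is a terminal: add 'f' and stop
From T → ε:
  - ε-production, so ε ∈ FIRST(T)

Collecting: FIRST(T) = { 'f', ε }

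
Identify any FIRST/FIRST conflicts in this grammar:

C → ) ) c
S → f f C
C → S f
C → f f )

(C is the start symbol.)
Yes. C → S f / C → f f ')' on { 'f' }

A FIRST/FIRST conflict occurs when two productions N → α and N → β for the same non-terminal have FIRST(α) ∩ FIRST(β) ≠ ∅ (with ε ∈ FIRST of a nullable right-hand side, so two nullable alternatives also conflict).

FIRST sets of the non-terminals at (or reachable through a nullable prefix from) the front of some alternative:
  FIRST(S) = { 'f' }

Productions for C:
  C → ) ) c: FIRST = { ')' }
  C → S f: FIRST = { 'f' }
  C → f f ): FIRST = { 'f' }
S has only one production, so no FIRST/FIRST conflict is possible there.

Conflict for C: C → S f and C → f f )
  Overlap: { 'f' }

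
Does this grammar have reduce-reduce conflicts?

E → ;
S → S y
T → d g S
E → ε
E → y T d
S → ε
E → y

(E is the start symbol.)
No reduce-reduce conflicts

A reduce-reduce conflict occurs when an LR(0) state has two complete items [A → α .] and [B → β .] — both call for a reduction, and with no lookahead the parser cannot choose between them.

Augment with E' → E and build the canonical LR(0) collection (I0 = CLOSURE({[E' → . E]}), then GOTO on every symbol after a dot until no new states appear). It has 10 states:
  I0: { [E → . ;], [E → . y T d], [E → . y], [E → .], [E' → . E] }  — shift, reduce
  I1: { [E → ; .] }  — reduce
  I2: { [E' → E .] }  — accept
  I3: { [E → y . T d], [E → y .], [T → . d g S] }  — shift, reduce
  I4: { [E → y T . d] }  — shift
  I5: { [T → d . g S] }  — shift
  I6: { [S → . S y], [S → .], [T → d g . S] }  — reduce
  I7: { [S → S . y], [T → d g S .] }  — shift, reduce
  I8: { [S → S y .] }  — reduce
  I9: { [E → y T d .] }  — reduce

No state contains more than one complete item.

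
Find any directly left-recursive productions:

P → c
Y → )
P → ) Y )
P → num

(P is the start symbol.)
No direct left recursion

P → c: starts with c
Y → ): starts with ')'
P → ) Y ): starts with ')'
P → num: starts with num

No direct left recursion found.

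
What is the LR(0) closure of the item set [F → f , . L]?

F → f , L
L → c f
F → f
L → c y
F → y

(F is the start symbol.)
To compute CLOSURE, for each item [A → α.Bβ] where B is a non-terminal, add [B → .γ] for all productions B → γ; repeat for the newly added items until nothing changes.

Start with: [F → f , . L]
  [F → f , . L] has the dot before L: add [L → . c f], [L → . c y]
No further items can be added.

CLOSURE = { [F → f , . L], [L → . c f], [L → . c y] }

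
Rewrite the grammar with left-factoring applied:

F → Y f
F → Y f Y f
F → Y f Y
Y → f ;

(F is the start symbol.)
F → Y f F'
F' → ε
F' → Y F''
F'' → f
F'' → ε
Y → f ;

Left-factoring transforms A → αβ₁ | αβ₂ into A → αA' and A' → β₁ | β₂
(α is the longest common prefix among the alternatives). Repeat until
no nonterminal has two alternatives with a common prefix.

Round 1: F has alternatives sharing prefix 'Y f'. Introduce F': F → Y f F'
  Add: F' → ε
  Add: F' → Y f
  Add: F' → Y

Round 2: F' has alternatives sharing prefix 'Y'. Introduce F'': F' → Y F''
  Add: F'' → f
  Add: F'' → ε

No remaining common prefixes — done.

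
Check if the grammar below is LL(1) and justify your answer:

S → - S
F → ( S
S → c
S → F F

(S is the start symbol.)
A grammar is LL(1) if for each non-terminal N with multiple productions, the predict sets of those productions are pairwise disjoint, where PREDICT(N → α) = (FIRST(α) \ {ε}) ∪ (FOLLOW(N) if α ⇒* ε).

Relevant sets:
  FIRST(F) = { '(' }

For S:
  PREDICT(S → '-' S) = { '-' }
  PREDICT(S → c) = { 'c' }
  PREDICT(S → F F) = { '(' }
F has a single production, so nothing to check there.

All predict sets are disjoint. The grammar IS LL(1).

Answer: Yes, the grammar is LL(1).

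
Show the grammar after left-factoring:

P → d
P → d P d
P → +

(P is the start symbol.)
P → d P'
P' → ε
P' → P d
P → +

Left-factoring transforms A → αβ₁ | αβ₂ into A → αA' and A' → β₁ | β₂
(α is the longest common prefix among the alternatives). Repeat until
no nonterminal has two alternatives with a common prefix.

Round 1: P has alternatives sharing prefix 'd'. Introduce P': P → d P'
  Add: P' → ε
  Add: P' → P d

No remaining common prefixes — done.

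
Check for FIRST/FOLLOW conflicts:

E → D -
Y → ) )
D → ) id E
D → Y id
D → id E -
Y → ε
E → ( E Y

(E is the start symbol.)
Nullable non-terminals: Y.

Y: nullable alternative(s) Y → ε; FOLLOW(Y) = { $, ')', '-', 'id' }
  Y → ) ): FIRST \ {ε} = { ')' } — overlaps FOLLOW(Y) on { ')' }: CONFLICT
  Y → ε: FIRST \ {ε} = { } — this is the only nullable alternative, skip

D, E have no nullable alternative, so no FIRST/FOLLOW check is needed there.

So the grammar has 1 FIRST/FOLLOW conflict (marked CONFLICT above).

Answer: Yes. Y → ')' ')' with FOLLOW(Y) on { ')' }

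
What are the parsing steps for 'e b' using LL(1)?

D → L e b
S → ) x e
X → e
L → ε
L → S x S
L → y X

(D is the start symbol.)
LL(1) parsing maintains a stack (initially the start symbol over $) and the input. At each step: if the stack top is a terminal, match it against the current input token; if it is a non-terminal N, replace it with the RHS of M[N, lookahead] (the unique production whose predict set contains the lookahead).

Stack is shown with the top on the left.

Stack    Input  Action
----------------------
D $      e b $  output D → L e b
L e b $  e b $  output L → ε
e b $    e b $  match 'e'
b $      b $    match 'b'
$        $      accept

The string is accepted.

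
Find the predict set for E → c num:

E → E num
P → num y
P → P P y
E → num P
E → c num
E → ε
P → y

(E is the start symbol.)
PREDICT(E → c num) = (FIRST(RHS) \ {ε}) ∪ (FOLLOW(E) if ε ∈ FIRST(RHS), i.e. RHS ⇒* ε)
FIRST(c num) = { 'c' }
ε ∉ FIRST(c num), so FOLLOW(E) is not added.
PREDICT(E → c num) = { 'c' }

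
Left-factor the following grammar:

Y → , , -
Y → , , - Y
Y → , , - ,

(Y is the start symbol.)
Y → , , - Y'
Y' → ε
Y' → Y
Y' → ,

Left-factoring transforms A → αβ₁ | αβ₂ into A → αA' and A' → β₁ | β₂
(α is the longest common prefix among the alternatives). Repeat until
no nonterminal has two alternatives with a common prefix.

Round 1: Y has alternatives sharing prefix ', , -'. Introduce Y': Y → , , - Y'
  Add: Y' → ε
  Add: Y' → Y
  Add: Y' → ,

No remaining common prefixes — done.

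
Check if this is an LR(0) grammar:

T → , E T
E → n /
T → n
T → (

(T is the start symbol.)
Yes, the grammar is LR(0)

A grammar is LR(0) if no state in the canonical LR(0) collection has:
  - both a shift item (dot before a terminal) and a complete item (shift-reduce conflict), or
  - two or more complete items (reduce-reduce conflict; the accept item [T' → T .] counts as a complete item here).

Augment with T' → T and build the canonical LR(0) collection (I0 = CLOSURE({[T' → . T]}), then GOTO on every symbol after a dot until no new states appear). It has 9 states:
  I0: { [T → . (], [T → . , E T], [T → . n], [T' → . T] }  — shift
  I1: { [T → ( .] }  — reduce
  I2: { [E → . n /], [T → , . E T] }  — shift
  I3: { [T' → T .] }  — accept
  I4: { [T → n .] }  — reduce
  I5: { [T → , E . T], [T → . (], [T → . , E T], [T → . n] }  — shift
  I6: { [E → n . /] }  — shift
  I7: { [E → n / .] }  — reduce
  I8: { [T → , E T .] }  — reduce

Every state is either a pure shift/goto state or contains exactly one complete item and nothing to shift — no conflicts. The grammar is LR(0).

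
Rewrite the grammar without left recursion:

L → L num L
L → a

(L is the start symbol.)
L is directly left-recursive. The standard transformation for
  A → A α₁ | ... | A α_m | β₁ | ... | β_n
is
  A  → β₁ A' | ... | β_n A'
  A' → α₁ A' | ... | α_m A' | ε

L → a becomes L → a L'
L → L num L becomes L' → num L L'
Add L' → ε

Resulting grammar:
L → a L'
L' → num L L'
L' → ε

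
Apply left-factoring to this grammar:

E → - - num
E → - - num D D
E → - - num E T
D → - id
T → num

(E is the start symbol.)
Left-factoring transforms A → αβ₁ | αβ₂ into A → αA' and A' → β₁ | β₂
(α is the longest common prefix among the alternatives). Repeat until
no nonterminal has two alternatives with a common prefix.

Round 1: E has alternatives sharing prefix '- - num'. Introduce E': E → - - num E'
  Add: E' → ε
  Add: E' → D D
  Add: E' → E T

No remaining common prefixes — done.

Resulting grammar:
E → - - num E'
E' → ε
E' → D D
E' → E T
D → - id
T → num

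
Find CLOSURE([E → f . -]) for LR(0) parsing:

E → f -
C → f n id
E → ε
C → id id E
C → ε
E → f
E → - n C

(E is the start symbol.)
{ [E → f . -] }

To compute CLOSURE, for each item [A → α.Bβ] where B is a non-terminal, add [B → .γ] for all productions B → γ; repeat for the newly added items until nothing changes.

Start with: [E → f . -]
The dot precedes the terminal '-', so nothing is added.

CLOSURE = { [E → f . -] }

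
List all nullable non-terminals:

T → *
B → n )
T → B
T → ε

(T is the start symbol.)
{ 'T' }

A non-terminal is nullable if it can derive ε (the empty string): either it has an ε-production, or it has a production whose right-hand side consists entirely of nullable non-terminals.

ε-productions: T → ε
So T is immediately nullable.
No further non-terminal can be added: every production for the remaining non-terminals contains a terminal or a non-nullable non-terminal.
Nullable = { 'T' }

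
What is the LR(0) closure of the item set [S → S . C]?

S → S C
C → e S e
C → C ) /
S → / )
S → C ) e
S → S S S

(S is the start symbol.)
To compute CLOSURE, for each item [A → α.Bβ] where B is a non-terminal, add [B → .γ] for all productions B → γ; repeat for the newly added items until nothing changes.

Start with: [S → S . C]
  [S → S . C] has the dot before C: add [C → . e S e], [C → . C ) /]
No further items can be added.

CLOSURE = { [C → . C ) /], [C → . e S e], [S → S . C] }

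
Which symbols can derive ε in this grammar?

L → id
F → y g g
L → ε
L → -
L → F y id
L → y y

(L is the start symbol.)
A non-terminal is nullable if it can derive ε (the empty string): either it has an ε-production, or it has a production whose right-hand side consists entirely of nullable non-terminals.

ε-productions: L → ε
So L is immediately nullable.
No further non-terminal can be added: every production for the remaining non-terminals contains a terminal or a non-nullable non-terminal.
Nullable = { 'L' }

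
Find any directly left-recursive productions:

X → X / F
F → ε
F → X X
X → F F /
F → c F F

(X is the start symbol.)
Yes, X is left-recursive

X → X / F: LEFT RECURSIVE (starts with X)
F → ε: starts with ε
F → X X: starts with X
X → F F /: starts with F
F → c F F: starts with c

The grammar has direct left recursion on: X.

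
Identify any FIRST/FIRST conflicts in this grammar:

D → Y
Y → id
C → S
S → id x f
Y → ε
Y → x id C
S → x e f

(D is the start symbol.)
No FIRST/FIRST conflicts.

A FIRST/FIRST conflict occurs when two productions N → α and N → β for the same non-terminal have FIRST(α) ∩ FIRST(β) ≠ ∅ (with ε ∈ FIRST of a nullable right-hand side, so two nullable alternatives also conflict).

Productions for Y:
  Y → id: FIRST = { 'id' }
  Y → ε: FIRST = { ε }
  Y → x id C: FIRST = { 'x' }
Productions for S:
  S → id x f: FIRST = { 'id' }
  S → x e f: FIRST = { 'x' }
D, C have only one production, so no FIRST/FIRST conflict is possible there.

All alternatives of each non-terminal have pairwise disjoint FIRST sets.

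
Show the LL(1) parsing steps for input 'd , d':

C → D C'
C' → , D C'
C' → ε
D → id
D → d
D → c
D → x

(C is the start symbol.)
LL(1) parsing maintains a stack (initially the start symbol over $) and the input. At each step: if the stack top is a terminal, match it against the current input token; if it is a non-terminal N, replace it with the RHS of M[N, lookahead] (the unique production whose predict set contains the lookahead).

Stack is shown with the top on the left.

Stack     Input    Action
-------------------------
C $       d , d $  output C → D C'
D C' $    d , d $  output D → d
d C' $    d , d $  match 'd'
C' $      , d $    output C' → , D C'
, D C' $  , d $    match ','
D C' $    d $      output D → d
d C' $    d $      match 'd'
C' $      $        output C' → ε
$         $        accept

The string is accepted.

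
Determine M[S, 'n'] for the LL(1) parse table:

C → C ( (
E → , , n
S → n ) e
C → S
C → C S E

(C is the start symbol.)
To find M[S, 'n'], we find productions for S where 'n' is in the predict set (PREDICT(N → α) = (FIRST(α) \ {ε}) ∪ (FOLLOW(N) if α ⇒* ε)).

S → n ) e: PREDICT = { 'n' }
  'n' is in predict set, so this production goes in M[S, 'n']

M[S, 'n'] = S → n ) e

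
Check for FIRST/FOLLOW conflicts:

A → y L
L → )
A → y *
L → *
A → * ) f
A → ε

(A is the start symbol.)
A FIRST/FOLLOW conflict occurs when a non-terminal N has a nullable alternative N → β (β ⇒* ε) and another alternative N → α with FIRST(α) ∩ FOLLOW(N) ≠ ∅: on such a lookahead the parser cannot decide between expanding α and letting N vanish via β.

Nullable non-terminals: A.

A: nullable alternative(s) A → ε; FOLLOW(A) = { $ }
  A → y L: FIRST \ {ε} = { 'y' } — disjoint from FOLLOW(A)
  A → y *: FIRST \ {ε} = { 'y' } — disjoint from FOLLOW(A)
  A → * ) f: FIRST \ {ε} = { '*' } — disjoint from FOLLOW(A)
  A → ε: FIRST \ {ε} = { } — this is the only nullable alternative, skip

L has no nullable alternative, so no FIRST/FOLLOW check is needed there.

No FIRST/FOLLOW conflicts found.

Answer: No FIRST/FOLLOW conflicts.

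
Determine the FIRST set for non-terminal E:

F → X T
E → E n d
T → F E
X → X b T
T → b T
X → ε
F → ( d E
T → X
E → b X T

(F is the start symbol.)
To compute FIRST(E), examine every production with E on the left-hand side, reading each right-hand side left to right until a non-nullable symbol is reached.

From E → E n d:
  - E is the symbol being defined: contributes nothing new
    E is not nullable, so stop
From E → b X T:
  - b is a terminal: add 'b' and stop

Collecting: FIRST(E) = { 'b' }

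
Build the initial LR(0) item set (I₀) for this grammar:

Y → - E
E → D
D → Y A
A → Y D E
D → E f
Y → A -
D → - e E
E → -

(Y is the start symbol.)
First, augment the grammar with Y' → Y
I₀ = CLOSURE({ [Y' → . Y] }):
  [Y' → . Y] has the dot before Y: add [Y → . - E], [Y → . A -]
  [Y → . A -] has the dot before A: add [A → . Y D E]
No further items can be added.

I₀ = { [A → . Y D E], [Y → . - E], [Y → . A -], [Y' → . Y] }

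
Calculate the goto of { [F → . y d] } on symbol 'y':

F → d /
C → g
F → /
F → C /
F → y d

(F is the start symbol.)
GOTO(I, 'y') = CLOSURE({ [A → αX.β] : [A → α.Xβ] ∈ I, X = 'y' })

Items with dot before 'y', with the dot advanced:
  [F → . y d] → [F → y . d]
Closure adds nothing (no advanced item has the dot before a non-terminal).

GOTO = { [F → y . d] }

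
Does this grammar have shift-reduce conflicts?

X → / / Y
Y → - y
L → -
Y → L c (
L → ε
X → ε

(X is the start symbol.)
Yes — I0: [X → .] vs [X → . / / Y]; I3: [L → .] vs [L → . -]; I4: [L → - .] vs [Y → - . y]

Augment with X' → X and build the canonical LR(0) collection (I0 = CLOSURE({[X' → . X]}), then GOTO on every symbol after a dot until no new states appear). It has 10 states:
  I0: { [X → . / / Y], [X → .], [X' → . X] }  — shift, reduce
  I1: { [X → / . / Y] }  — shift
  I2: { [X' → X .] }  — accept
  I3: { [L → . -], [L → .], [X → / / . Y], [Y → . - y], [Y → . L c (] }  — shift, reduce
  I4: { [L → - .], [Y → - . y] }  — shift, reduce
  I5: { [Y → L . c (] }  — shift
  I6: { [X → / / Y .] }  — reduce
  I7: { [Y → L c . (] }  — shift
  I8: { [Y → L c ( .] }  — reduce
  I9: { [Y → - y .] }  — reduce

I0 contains reduce item [X → .] and shift item [X → . / / Y] — shift-reduce conflict.
I3 contains reduce item [L → .] and shift items [L → . -], [Y → . - y] — shift-reduce conflict.
I4 contains reduce item [L → - .] and shift item [Y → - . y] — shift-reduce conflict.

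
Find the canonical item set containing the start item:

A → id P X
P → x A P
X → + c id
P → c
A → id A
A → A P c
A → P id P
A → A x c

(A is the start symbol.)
First, augment the grammar with A' → A
I₀ = CLOSURE({ [A' → . A] }):
  [A' → . A] has the dot before A: add [A → . id P X], [A → . id A], [A → . A P c], [A → . P id P], [A → . A x c]
  [A → . P id P] has the dot before P: add [P → . x A P], [P → . c]
No further items can be added.

I₀ = { [A → . A P c], [A → . A x c], [A → . P id P], [A → . id A], [A → . id P X], [A' → . A], [P → . c], [P → . x A P] }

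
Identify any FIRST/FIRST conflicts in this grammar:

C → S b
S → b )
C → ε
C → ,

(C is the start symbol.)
A FIRST/FIRST conflict occurs when two productions N → α and N → β for the same non-terminal have FIRST(α) ∩ FIRST(β) ≠ ∅ (with ε ∈ FIRST of a nullable right-hand side, so two nullable alternatives also conflict).

FIRST sets of the non-terminals at (or reachable through a nullable prefix from) the front of some alternative:
  FIRST(S) = { 'b' }

Productions for C:
  C → S b: FIRST = { 'b' }
  C → ε: FIRST = { ε }
  C → ,: FIRST = { ',' }
S has only one production, so no FIRST/FIRST conflict is possible there.

All alternatives of each non-terminal have pairwise disjoint FIRST sets.

Answer: No FIRST/FIRST conflicts.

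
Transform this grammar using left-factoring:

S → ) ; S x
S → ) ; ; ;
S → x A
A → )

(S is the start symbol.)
Left-factoring transforms A → αβ₁ | αβ₂ into A → αA' and A' → β₁ | β₂
(α is the longest common prefix among the alternatives). Repeat until
no nonterminal has two alternatives with a common prefix.

Round 1: S has alternatives sharing prefix ') ;'. Introduce S': S → ) ; S'
  Add: S' → S x
  Add: S' → ; ;

No remaining common prefixes — done.

Resulting grammar:
S → ) ; S'
S' → S x
S' → ; ;
S → x A
A → )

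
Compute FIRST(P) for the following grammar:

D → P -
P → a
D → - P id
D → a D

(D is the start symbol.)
{ 'a' }

To compute FIRST(P), examine every production with P on the left-hand side, reading each right-hand side left to right until a non-nullable symbol is reached.

From P → a:
  - a is a terminal: add 'a' and stop

Collecting: FIRST(P) = { 'a' }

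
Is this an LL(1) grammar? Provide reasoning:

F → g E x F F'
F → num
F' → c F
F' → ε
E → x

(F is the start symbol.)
No. Predict set conflict for F': { 'c' }

Relevant sets:
  FOLLOW(F') = { $, 'c' }

For F:
  PREDICT(F → g E x F F') = { 'g' }
  PREDICT(F → num) = { 'num' }
For F':
  PREDICT(F' → c F) = { 'c' }
  PREDICT(F' → ε) = { $, 'c' }
E has a single production, so nothing to check there.

Conflict found: Predict set conflict for F': { 'c' }
The grammar is NOT LL(1).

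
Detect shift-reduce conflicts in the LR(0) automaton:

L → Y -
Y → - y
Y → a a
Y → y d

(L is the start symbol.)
No shift-reduce conflicts

Augment with L' → L and build the canonical LR(0) collection (I0 = CLOSURE({[L' → . L]}), then GOTO on every symbol after a dot until no new states appear). It has 10 states:
  I0: { [L → . Y -], [L' → . L], [Y → . - y], [Y → . a a], [Y → . y d] }  — shift
  I1: { [Y → - . y] }  — shift
  I2: { [L' → L .] }  — accept
  I3: { [L → Y . -] }  — shift
  I4: { [Y → a . a] }  — shift
  I5: { [Y → y . d] }  — shift
  I6: { [Y → y d .] }  — reduce
  I7: { [Y → a a .] }  — reduce
  I8: { [L → Y - .] }  — reduce
  I9: { [Y → - y .] }  — reduce

No state contains both a complete item and a shift item.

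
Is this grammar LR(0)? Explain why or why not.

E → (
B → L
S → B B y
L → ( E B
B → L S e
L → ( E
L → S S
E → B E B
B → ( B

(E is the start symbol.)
No. Shift-reduce conflict between [E → ( .] and [B → . ( B]

A grammar is LR(0) if no state in the canonical LR(0) collection has:
  - both a shift item (dot before a terminal) and a complete item (shift-reduce conflict), or
  - two or more complete items (reduce-reduce conflict; the accept item [E' → E .] counts as a complete item here).

Augment with E' → E and build the canonical LR(0) collection (I0 = CLOSURE({[E' → . E]}), then GOTO on every symbol after a dot until no new states appear). It has 19 states:
  I0: { [B → . ( B], [B → . L S e], [B → . L], [E → . (], [E → . B E B], [E' → . E], [L → . ( E B], [L → . ( E], [L → . S S], [S → . B B y] }  — shift
  I1: { [B → ( . B], [B → . ( B], [B → . L S e], [B → . L], [E → ( .], [E → . (], [E → . B E B], [L → ( . E B], [L → ( . E], [L → . ( E B], [L → . ( E], [L → . S S], [S → . B B y] }  — shift, reduce
  I2: { [B → . ( B], [B → . L S e], [B → . L], [E → . (], [E → . B E B], [E → B . E B], [L → . ( E B], [L → . ( E], [L → . S S], [S → . B B y], [S → B . B y] }  — shift
  I3: { [E' → E .] }  — accept
  I4: { [B → . ( B], [B → . L S e], [B → . L], [B → L . S e], [B → L .], [L → . ( E B], [L → . ( E], [L → . S S], [S → . B B y] }  — shift, reduce
  I5: { [B → . ( B], [B → . L S e], [B → . L], [L → . ( E B], [L → . ( E], [L → . S S], [L → S . S], [S → . B B y] }  — shift
  I6: { [B → ( . B], [B → . ( B], [B → . L S e], [B → . L], [E → . (], [E → . B E B], [L → ( . E B], [L → ( . E], [L → . ( E B], [L → . ( E], [L → . S S], [S → . B B y] }  — shift
  I7: { [B → . ( B], [B → . L S e], [B → . L], [L → . ( E B], [L → . ( E], [L → . S S], [S → . B B y], [S → B . B y] }  — shift
  I8: { [B → . ( B], [B → . L S e], [B → . L], [L → . ( E B], [L → . ( E], [L → . S S], [L → S . S], [L → S S .], [S → . B B y] }  — shift, reduce
  I9: { [B → . ( B], [B → . L S e], [B → . L], [L → . ( E B], [L → . ( E], [L → . S S], [S → . B B y], [S → B . B y], [S → B B . y] }  — shift
  I10: { [S → B B y .] }  — reduce
  I11: { [B → ( B .], [B → . ( B], [B → . L S e], [B → . L], [E → . (], [E → . B E B], [E → B . E B], [L → . ( E B], [L → . ( E], [L → . S S], [S → . B B y], [S → B . B y] }  — shift, reduce
  I12: { [B → . ( B], [B → . L S e], [B → . L], [L → ( E . B], [L → ( E .], [L → . ( E B], [L → . ( E], [L → . S S], [S → . B B y] }  — shift, reduce
  I13: { [B → . ( B], [B → . L S e], [B → . L], [L → ( E B .], [L → . ( E B], [L → . ( E], [L → . S S], [S → . B B y], [S → B . B y] }  — shift, reduce
  I14: { [B → . ( B], [B → . L S e], [B → . L], [E → . (], [E → . B E B], [E → B . E B], [L → . ( E B], [L → . ( E], [L → . S S], [S → . B B y], [S → B . B y], [S → B B . y] }  — shift
  I15: { [B → . ( B], [B → . L S e], [B → . L], [E → B E . B], [L → . ( E B], [L → . ( E], [L → . S S], [S → . B B y] }  — shift
  I16: { [B → . ( B], [B → . L S e], [B → . L], [E → B E B .], [L → . ( E B], [L → . ( E], [L → . S S], [S → . B B y], [S → B . B y] }  — shift, reduce
  I17: { [B → . ( B], [B → . L S e], [B → . L], [B → L S . e], [L → . ( E B], [L → . ( E], [L → . S S], [L → S . S], [S → . B B y] }  — shift
  I18: { [B → L S e .] }  — reduce

Conflict in state I1:
  Shift-reduce conflict between [E → ( .] and [B → . ( B]
So the grammar is NOT LR(0).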